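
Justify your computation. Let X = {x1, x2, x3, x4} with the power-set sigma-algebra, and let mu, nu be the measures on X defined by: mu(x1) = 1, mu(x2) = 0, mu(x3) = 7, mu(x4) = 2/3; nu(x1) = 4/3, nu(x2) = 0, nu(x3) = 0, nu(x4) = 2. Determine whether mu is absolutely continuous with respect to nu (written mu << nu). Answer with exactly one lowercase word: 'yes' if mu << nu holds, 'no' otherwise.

mu << nu means: every nu-null measurable set is also mu-null; equivalently, for every atom x, if nu({x}) = 0 then mu({x}) = 0.
Checking each atom:
  x1: nu = 4/3 > 0 -> no constraint.
  x2: nu = 0, mu = 0 -> consistent with mu << nu.
  x3: nu = 0, mu = 7 > 0 -> violates mu << nu.
  x4: nu = 2 > 0 -> no constraint.
The atom(s) x3 violate the condition (nu = 0 but mu > 0). Therefore mu is NOT absolutely continuous w.r.t. nu.

no


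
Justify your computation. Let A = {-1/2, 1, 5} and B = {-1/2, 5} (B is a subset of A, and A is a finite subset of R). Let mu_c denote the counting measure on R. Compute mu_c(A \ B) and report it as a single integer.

Counting measure assigns mu_c(E) = |E| (number of elements) when E is finite. For B subset A, A \ B is the set of elements of A not in B, so |A \ B| = |A| - |B|.
|A| = 3, |B| = 2, so mu_c(A \ B) = 3 - 2 = 1.

1


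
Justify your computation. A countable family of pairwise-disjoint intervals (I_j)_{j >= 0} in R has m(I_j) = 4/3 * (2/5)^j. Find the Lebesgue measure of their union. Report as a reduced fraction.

By countable additivity of the Lebesgue measure on pairwise disjoint measurable sets,
  m(union_{j >= 0} I_j) = sum_{j >= 0} m(I_j) = sum_{j >= 0} a * r^j,
  with a = 4/3 and r = 2/5.
Since 0 < r = 2/5 < 1, the geometric series converges:
  sum_{j >= 0} a * r^j = a / (1 - r).
  = 4/3 / (1 - 2/5)
  = 4/3 / (3/5)
  = 20/9.

20/9


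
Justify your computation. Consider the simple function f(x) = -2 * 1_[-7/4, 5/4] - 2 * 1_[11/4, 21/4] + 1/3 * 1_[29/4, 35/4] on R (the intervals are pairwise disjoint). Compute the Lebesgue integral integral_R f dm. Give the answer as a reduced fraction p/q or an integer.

For a simple function f = sum_i c_i * 1_{A_i} with disjoint A_i,
  integral f dm = sum_i c_i * m(A_i).
Lengths of the A_i:
  m(A_1) = 5/4 - (-7/4) = 3.
  m(A_2) = 21/4 - 11/4 = 5/2.
  m(A_3) = 35/4 - 29/4 = 3/2.
Contributions c_i * m(A_i):
  (-2) * (3) = -6.
  (-2) * (5/2) = -5.
  (1/3) * (3/2) = 1/2.
Total: -6 - 5 + 1/2 = -21/2.

-21/2


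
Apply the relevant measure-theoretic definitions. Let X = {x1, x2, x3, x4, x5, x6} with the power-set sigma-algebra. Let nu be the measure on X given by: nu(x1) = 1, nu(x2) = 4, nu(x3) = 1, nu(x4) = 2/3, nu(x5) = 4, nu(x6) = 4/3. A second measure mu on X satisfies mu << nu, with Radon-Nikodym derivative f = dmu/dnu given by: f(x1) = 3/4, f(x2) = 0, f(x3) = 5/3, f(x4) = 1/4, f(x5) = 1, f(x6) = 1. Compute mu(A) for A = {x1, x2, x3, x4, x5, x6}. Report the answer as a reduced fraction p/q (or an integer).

By the defining property of the Radon-Nikodym derivative, for every measurable set A,
  mu(A) = integral_A f dnu.
Since nu is a discrete measure concentrated on the atoms of X, the integral over A reduces to the sum
  mu(A) = sum_{x in A} f(x) * nu({x}).
Computing each term:
  x1: f(x1) * nu(x1) = 3/4 * 1 = 3/4.
  x2: f(x2) * nu(x2) = 0 * 4 = 0.
  x3: f(x3) * nu(x3) = 5/3 * 1 = 5/3.
  x4: f(x4) * nu(x4) = 1/4 * 2/3 = 1/6.
  x5: f(x5) * nu(x5) = 1 * 4 = 4.
  x6: f(x6) * nu(x6) = 1 * 4/3 = 4/3.
Summing: mu(A) = 3/4 + 0 + 5/3 + 1/6 + 4 + 4/3 = 95/12.

95/12


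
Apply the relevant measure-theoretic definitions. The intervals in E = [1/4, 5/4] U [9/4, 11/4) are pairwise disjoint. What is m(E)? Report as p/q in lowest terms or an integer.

For pairwise disjoint intervals, m(union_i I_i) = sum_i m(I_i),
and m is invariant under swapping open/closed endpoints (single points have measure 0).
So m(E) = sum_i (b_i - a_i).
  I_1 has length 5/4 - 1/4 = 1.
  I_2 has length 11/4 - 9/4 = 1/2.
Summing:
  m(E) = 1 + 1/2 = 3/2.

3/2


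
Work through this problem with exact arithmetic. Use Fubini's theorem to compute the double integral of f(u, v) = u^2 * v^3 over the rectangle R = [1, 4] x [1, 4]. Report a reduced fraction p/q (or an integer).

f(u, v) is a tensor product of a function of u and a function of v, and both factors are bounded continuous (hence Lebesgue integrable) on the rectangle, so Fubini's theorem applies:
  integral_R f d(m x m) = (integral_a1^b1 u^2 du) * (integral_a2^b2 v^3 dv).
Inner integral in u: integral_{1}^{4} u^2 du = (4^3 - 1^3)/3
  = 21.
Inner integral in v: integral_{1}^{4} v^3 dv = (4^4 - 1^4)/4
  = 255/4.
Product: (21) * (255/4) = 5355/4.

5355/4


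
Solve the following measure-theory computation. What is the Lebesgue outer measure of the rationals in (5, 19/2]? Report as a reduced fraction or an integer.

Q cap (5, 19/2] is countable; list its elements as q_1, q_2, ... . Fix eps > 0 and cover the k-th point by an interval of length eps * 2^(-k). The cover has total length eps * sum_{k>=1} 2^(-k) = eps, so by definition of outer measure m*(Q cap (5, 19/2]) <= eps. Since eps was arbitrary and m* >= 0, the outer measure is 0.

0


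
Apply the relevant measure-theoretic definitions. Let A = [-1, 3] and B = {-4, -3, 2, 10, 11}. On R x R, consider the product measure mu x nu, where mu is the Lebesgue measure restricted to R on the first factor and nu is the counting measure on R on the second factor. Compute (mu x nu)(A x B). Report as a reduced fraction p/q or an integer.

For a measurable rectangle A x B, the product measure satisfies
  (mu x nu)(A x B) = mu(A) * nu(B).
  mu(A) = 4.
  nu(B) = 5.
  (mu x nu)(A x B) = 4 * 5 = 20.

20


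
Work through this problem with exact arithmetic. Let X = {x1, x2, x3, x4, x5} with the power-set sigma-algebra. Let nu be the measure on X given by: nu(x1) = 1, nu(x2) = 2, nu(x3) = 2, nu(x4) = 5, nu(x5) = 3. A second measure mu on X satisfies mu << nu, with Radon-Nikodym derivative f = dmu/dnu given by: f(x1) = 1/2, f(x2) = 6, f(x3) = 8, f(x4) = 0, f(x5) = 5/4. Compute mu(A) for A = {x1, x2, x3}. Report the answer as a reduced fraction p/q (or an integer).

By the defining property of the Radon-Nikodym derivative, for every measurable set A,
  mu(A) = integral_A f dnu.
Since nu is a discrete measure concentrated on the atoms of X, the integral over A reduces to the sum
  mu(A) = sum_{x in A} f(x) * nu({x}).
Computing each term:
  x1: f(x1) * nu(x1) = 1/2 * 1 = 1/2.
  x2: f(x2) * nu(x2) = 6 * 2 = 12.
  x3: f(x3) * nu(x3) = 8 * 2 = 16.
Summing: mu(A) = 1/2 + 12 + 16 = 57/2.

57/2


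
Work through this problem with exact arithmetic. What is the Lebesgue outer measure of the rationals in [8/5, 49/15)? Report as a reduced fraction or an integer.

The set Q cap [8/5, 49/15) is countable (a subset of the countable set Q). Lebesgue outer measure of any countable set is 0: each singleton {q} has m*({q}) = 0, and by countable subadditivity m*(union_k {q_k}) <= sum_k m*({q_k}) = sum_k 0 = 0. The reverse inequality m*(E) >= 0 is automatic. So m*(Q cap [8/5, 49/15)) = 0.

0


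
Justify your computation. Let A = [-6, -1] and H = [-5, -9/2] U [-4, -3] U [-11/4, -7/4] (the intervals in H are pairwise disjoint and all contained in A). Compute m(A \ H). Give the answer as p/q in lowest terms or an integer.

The ambient interval has length m(A) = -1 - (-6) = 5.
Since the holes are disjoint and sit inside A, by finite additivity
  m(H) = sum_i (b_i - a_i), and m(A \ H) = m(A) - m(H).
Computing the hole measures:
  m(H_1) = -9/2 - (-5) = 1/2.
  m(H_2) = -3 - (-4) = 1.
  m(H_3) = -7/4 - (-11/4) = 1.
Summed: m(H) = 1/2 + 1 + 1 = 5/2.
So m(A \ H) = 5 - 5/2 = 5/2.

5/2


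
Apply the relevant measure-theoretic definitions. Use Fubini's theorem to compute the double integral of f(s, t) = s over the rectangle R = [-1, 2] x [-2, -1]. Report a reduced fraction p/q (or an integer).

f(s, t) is a tensor product of a function of s and a function of t, and both factors are bounded continuous (hence Lebesgue integrable) on the rectangle, so Fubini's theorem applies:
  integral_R f d(m x m) = (integral_a1^b1 s ds) * (integral_a2^b2 1 dt).
Inner integral in s: integral_{-1}^{2} s ds = (2^2 - (-1)^2)/2
  = 3/2.
Inner integral in t: integral_{-2}^{-1} 1 dt = ((-1)^1 - (-2)^1)/1
  = 1.
Product: (3/2) * (1) = 3/2.

3/2


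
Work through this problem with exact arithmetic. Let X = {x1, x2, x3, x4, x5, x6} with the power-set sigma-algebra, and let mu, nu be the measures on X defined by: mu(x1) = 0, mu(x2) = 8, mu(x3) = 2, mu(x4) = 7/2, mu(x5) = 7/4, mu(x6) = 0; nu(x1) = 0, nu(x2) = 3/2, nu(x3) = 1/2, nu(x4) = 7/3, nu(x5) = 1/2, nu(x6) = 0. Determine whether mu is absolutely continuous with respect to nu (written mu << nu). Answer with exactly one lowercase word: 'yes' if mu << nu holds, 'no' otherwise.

mu << nu means: every nu-null measurable set is also mu-null; equivalently, for every atom x, if nu({x}) = 0 then mu({x}) = 0.
Checking each atom:
  x1: nu = 0, mu = 0 -> consistent with mu << nu.
  x2: nu = 3/2 > 0 -> no constraint.
  x3: nu = 1/2 > 0 -> no constraint.
  x4: nu = 7/3 > 0 -> no constraint.
  x5: nu = 1/2 > 0 -> no constraint.
  x6: nu = 0, mu = 0 -> consistent with mu << nu.
No atom violates the condition. Therefore mu << nu.

yes


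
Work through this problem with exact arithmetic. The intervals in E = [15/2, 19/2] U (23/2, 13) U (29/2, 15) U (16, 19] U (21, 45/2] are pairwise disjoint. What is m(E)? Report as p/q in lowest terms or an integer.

For pairwise disjoint intervals, m(union_i I_i) = sum_i m(I_i),
and m is invariant under swapping open/closed endpoints (single points have measure 0).
So m(E) = sum_i (b_i - a_i).
  I_1 has length 19/2 - 15/2 = 2.
  I_2 has length 13 - 23/2 = 3/2.
  I_3 has length 15 - 29/2 = 1/2.
  I_4 has length 19 - 16 = 3.
  I_5 has length 45/2 - 21 = 3/2.
Summing:
  m(E) = 2 + 3/2 + 1/2 + 3 + 3/2 = 17/2.

17/2


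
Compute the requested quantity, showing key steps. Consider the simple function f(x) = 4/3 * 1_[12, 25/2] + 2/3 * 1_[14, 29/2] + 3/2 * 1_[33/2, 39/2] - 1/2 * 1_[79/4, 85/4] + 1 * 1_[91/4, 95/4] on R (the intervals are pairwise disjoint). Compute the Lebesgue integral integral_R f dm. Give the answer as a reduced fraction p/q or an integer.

For a simple function f = sum_i c_i * 1_{A_i} with disjoint A_i,
  integral f dm = sum_i c_i * m(A_i).
Lengths of the A_i:
  m(A_1) = 25/2 - 12 = 1/2.
  m(A_2) = 29/2 - 14 = 1/2.
  m(A_3) = 39/2 - 33/2 = 3.
  m(A_4) = 85/4 - 79/4 = 3/2.
  m(A_5) = 95/4 - 91/4 = 1.
Contributions c_i * m(A_i):
  (4/3) * (1/2) = 2/3.
  (2/3) * (1/2) = 1/3.
  (3/2) * (3) = 9/2.
  (-1/2) * (3/2) = -3/4.
  (1) * (1) = 1.
Total: 2/3 + 1/3 + 9/2 - 3/4 + 1 = 23/4.

23/4


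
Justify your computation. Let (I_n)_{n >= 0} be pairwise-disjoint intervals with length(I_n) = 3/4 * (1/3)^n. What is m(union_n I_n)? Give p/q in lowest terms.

By countable additivity of the Lebesgue measure on pairwise disjoint measurable sets,
  m(union_{n >= 0} I_n) = sum_{n >= 0} m(I_n) = sum_{n >= 0} a * r^n,
  with a = 3/4 and r = 1/3.
Since 0 < r = 1/3 < 1, the geometric series converges:
  sum_{n >= 0} a * r^n = a / (1 - r).
  = 3/4 / (1 - 1/3)
  = 3/4 / (2/3)
  = 9/8.

9/8


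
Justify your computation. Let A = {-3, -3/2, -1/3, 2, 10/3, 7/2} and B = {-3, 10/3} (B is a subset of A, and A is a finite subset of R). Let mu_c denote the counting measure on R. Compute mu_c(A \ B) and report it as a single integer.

Counting measure assigns mu_c(E) = |E| (number of elements) when E is finite. For B subset A, A \ B is the set of elements of A not in B, so |A \ B| = |A| - |B|.
|A| = 6, |B| = 2, so mu_c(A \ B) = 6 - 2 = 4.

4


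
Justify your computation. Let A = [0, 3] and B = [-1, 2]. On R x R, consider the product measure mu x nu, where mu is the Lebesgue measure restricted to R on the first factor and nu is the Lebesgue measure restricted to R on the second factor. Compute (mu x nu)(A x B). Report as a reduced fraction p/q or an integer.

For a measurable rectangle A x B, the product measure satisfies
  (mu x nu)(A x B) = mu(A) * nu(B).
  mu(A) = 3.
  nu(B) = 3.
  (mu x nu)(A x B) = 3 * 3 = 9.

9


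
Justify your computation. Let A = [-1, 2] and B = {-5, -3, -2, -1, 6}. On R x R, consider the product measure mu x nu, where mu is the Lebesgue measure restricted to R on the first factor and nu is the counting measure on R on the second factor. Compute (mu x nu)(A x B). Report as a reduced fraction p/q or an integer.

For a measurable rectangle A x B, the product measure satisfies
  (mu x nu)(A x B) = mu(A) * nu(B).
  mu(A) = 3.
  nu(B) = 5.
  (mu x nu)(A x B) = 3 * 5 = 15.

15


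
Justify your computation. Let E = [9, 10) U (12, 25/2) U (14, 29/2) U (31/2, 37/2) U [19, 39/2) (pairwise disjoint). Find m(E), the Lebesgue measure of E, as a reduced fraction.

For pairwise disjoint intervals, m(union_i I_i) = sum_i m(I_i),
and m is invariant under swapping open/closed endpoints (single points have measure 0).
So m(E) = sum_i (b_i - a_i).
  I_1 has length 10 - 9 = 1.
  I_2 has length 25/2 - 12 = 1/2.
  I_3 has length 29/2 - 14 = 1/2.
  I_4 has length 37/2 - 31/2 = 3.
  I_5 has length 39/2 - 19 = 1/2.
Summing:
  m(E) = 1 + 1/2 + 1/2 + 3 + 1/2 = 11/2.

11/2


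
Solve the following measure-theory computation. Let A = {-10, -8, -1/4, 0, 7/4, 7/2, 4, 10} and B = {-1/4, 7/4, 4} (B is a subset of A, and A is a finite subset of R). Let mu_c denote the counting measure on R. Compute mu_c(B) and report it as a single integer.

Counting measure assigns mu_c(E) = |E| (number of elements) when E is finite.
B has 3 element(s), so mu_c(B) = 3.

3


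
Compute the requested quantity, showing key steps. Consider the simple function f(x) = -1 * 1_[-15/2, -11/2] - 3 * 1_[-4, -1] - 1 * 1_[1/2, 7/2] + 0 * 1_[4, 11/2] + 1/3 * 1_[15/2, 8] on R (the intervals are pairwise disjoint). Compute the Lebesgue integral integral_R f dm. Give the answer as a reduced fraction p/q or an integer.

For a simple function f = sum_i c_i * 1_{A_i} with disjoint A_i,
  integral f dm = sum_i c_i * m(A_i).
Lengths of the A_i:
  m(A_1) = -11/2 - (-15/2) = 2.
  m(A_2) = -1 - (-4) = 3.
  m(A_3) = 7/2 - 1/2 = 3.
  m(A_4) = 11/2 - 4 = 3/2.
  m(A_5) = 8 - 15/2 = 1/2.
Contributions c_i * m(A_i):
  (-1) * (2) = -2.
  (-3) * (3) = -9.
  (-1) * (3) = -3.
  (0) * (3/2) = 0.
  (1/3) * (1/2) = 1/6.
Total: -2 - 9 - 3 + 0 + 1/6 = -83/6.

-83/6


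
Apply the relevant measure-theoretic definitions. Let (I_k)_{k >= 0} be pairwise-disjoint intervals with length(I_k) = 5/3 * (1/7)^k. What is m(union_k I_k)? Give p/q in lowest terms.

By countable additivity of the Lebesgue measure on pairwise disjoint measurable sets,
  m(union_{k >= 0} I_k) = sum_{k >= 0} m(I_k) = sum_{k >= 0} a * r^k,
  with a = 5/3 and r = 1/7.
Since 0 < r = 1/7 < 1, the geometric series converges:
  sum_{k >= 0} a * r^k = a / (1 - r).
  = 5/3 / (1 - 1/7)
  = 5/3 / (6/7)
  = 35/18.

35/18


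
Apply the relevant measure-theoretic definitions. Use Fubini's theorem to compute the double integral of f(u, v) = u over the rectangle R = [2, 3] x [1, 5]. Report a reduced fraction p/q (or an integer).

f(u, v) is a tensor product of a function of u and a function of v, and both factors are bounded continuous (hence Lebesgue integrable) on the rectangle, so Fubini's theorem applies:
  integral_R f d(m x m) = (integral_a1^b1 u du) * (integral_a2^b2 1 dv).
Inner integral in u: integral_{2}^{3} u du = (3^2 - 2^2)/2
  = 5/2.
Inner integral in v: integral_{1}^{5} 1 dv = (5^1 - 1^1)/1
  = 4.
Product: (5/2) * (4) = 10.

10


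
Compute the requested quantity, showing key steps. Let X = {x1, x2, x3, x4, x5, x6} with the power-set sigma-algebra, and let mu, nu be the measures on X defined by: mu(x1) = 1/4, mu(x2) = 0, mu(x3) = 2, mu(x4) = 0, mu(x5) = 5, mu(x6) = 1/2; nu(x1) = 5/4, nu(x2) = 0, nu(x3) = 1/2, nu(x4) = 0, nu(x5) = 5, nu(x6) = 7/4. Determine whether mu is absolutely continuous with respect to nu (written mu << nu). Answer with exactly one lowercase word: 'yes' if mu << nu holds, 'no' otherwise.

mu << nu means: every nu-null measurable set is also mu-null; equivalently, for every atom x, if nu({x}) = 0 then mu({x}) = 0.
Checking each atom:
  x1: nu = 5/4 > 0 -> no constraint.
  x2: nu = 0, mu = 0 -> consistent with mu << nu.
  x3: nu = 1/2 > 0 -> no constraint.
  x4: nu = 0, mu = 0 -> consistent with mu << nu.
  x5: nu = 5 > 0 -> no constraint.
  x6: nu = 7/4 > 0 -> no constraint.
No atom violates the condition. Therefore mu << nu.

yes


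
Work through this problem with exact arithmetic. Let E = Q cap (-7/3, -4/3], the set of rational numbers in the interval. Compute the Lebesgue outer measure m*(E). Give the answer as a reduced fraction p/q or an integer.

The set Q cap (-7/3, -4/3] is countable (a subset of the countable set Q). Lebesgue outer measure of any countable set is 0: each singleton {q} has m*({q}) = 0, and by countable subadditivity m*(union_k {q_k}) <= sum_k m*({q_k}) = sum_k 0 = 0. The reverse inequality m*(E) >= 0 is automatic. So m*(Q cap (-7/3, -4/3]) = 0.

0


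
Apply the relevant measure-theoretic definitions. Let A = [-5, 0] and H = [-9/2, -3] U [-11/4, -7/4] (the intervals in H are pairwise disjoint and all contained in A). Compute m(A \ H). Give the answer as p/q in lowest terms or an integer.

The ambient interval has length m(A) = 0 - (-5) = 5.
Since the holes are disjoint and sit inside A, by finite additivity
  m(H) = sum_i (b_i - a_i), and m(A \ H) = m(A) - m(H).
Computing the hole measures:
  m(H_1) = -3 - (-9/2) = 3/2.
  m(H_2) = -7/4 - (-11/4) = 1.
Summed: m(H) = 3/2 + 1 = 5/2.
So m(A \ H) = 5 - 5/2 = 5/2.

5/2


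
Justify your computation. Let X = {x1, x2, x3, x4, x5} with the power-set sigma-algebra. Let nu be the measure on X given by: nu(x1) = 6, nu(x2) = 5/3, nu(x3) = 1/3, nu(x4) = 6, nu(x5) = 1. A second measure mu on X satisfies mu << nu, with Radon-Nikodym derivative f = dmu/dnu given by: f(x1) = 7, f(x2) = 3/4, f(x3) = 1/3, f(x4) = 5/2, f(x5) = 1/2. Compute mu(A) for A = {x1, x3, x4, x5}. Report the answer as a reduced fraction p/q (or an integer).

By the defining property of the Radon-Nikodym derivative, for every measurable set A,
  mu(A) = integral_A f dnu.
Since nu is a discrete measure concentrated on the atoms of X, the integral over A reduces to the sum
  mu(A) = sum_{x in A} f(x) * nu({x}).
Computing each term:
  x1: f(x1) * nu(x1) = 7 * 6 = 42.
  x3: f(x3) * nu(x3) = 1/3 * 1/3 = 1/9.
  x4: f(x4) * nu(x4) = 5/2 * 6 = 15.
  x5: f(x5) * nu(x5) = 1/2 * 1 = 1/2.
Summing: mu(A) = 42 + 1/9 + 15 + 1/2 = 1037/18.

1037/18


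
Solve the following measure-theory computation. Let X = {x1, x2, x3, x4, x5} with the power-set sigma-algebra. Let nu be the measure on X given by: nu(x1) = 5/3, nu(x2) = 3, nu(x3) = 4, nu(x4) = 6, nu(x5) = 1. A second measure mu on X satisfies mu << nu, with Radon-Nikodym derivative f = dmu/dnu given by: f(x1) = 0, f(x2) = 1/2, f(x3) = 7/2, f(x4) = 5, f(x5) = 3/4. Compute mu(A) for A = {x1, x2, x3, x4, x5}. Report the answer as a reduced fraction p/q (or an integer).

By the defining property of the Radon-Nikodym derivative, for every measurable set A,
  mu(A) = integral_A f dnu.
Since nu is a discrete measure concentrated on the atoms of X, the integral over A reduces to the sum
  mu(A) = sum_{x in A} f(x) * nu({x}).
Computing each term:
  x1: f(x1) * nu(x1) = 0 * 5/3 = 0.
  x2: f(x2) * nu(x2) = 1/2 * 3 = 3/2.
  x3: f(x3) * nu(x3) = 7/2 * 4 = 14.
  x4: f(x4) * nu(x4) = 5 * 6 = 30.
  x5: f(x5) * nu(x5) = 3/4 * 1 = 3/4.
Summing: mu(A) = 0 + 3/2 + 14 + 30 + 3/4 = 185/4.

185/4


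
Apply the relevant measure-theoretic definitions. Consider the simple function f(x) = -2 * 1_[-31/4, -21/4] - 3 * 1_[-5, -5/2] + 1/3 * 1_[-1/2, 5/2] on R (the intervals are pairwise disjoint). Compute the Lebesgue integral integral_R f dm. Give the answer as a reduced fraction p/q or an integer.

For a simple function f = sum_i c_i * 1_{A_i} with disjoint A_i,
  integral f dm = sum_i c_i * m(A_i).
Lengths of the A_i:
  m(A_1) = -21/4 - (-31/4) = 5/2.
  m(A_2) = -5/2 - (-5) = 5/2.
  m(A_3) = 5/2 - (-1/2) = 3.
Contributions c_i * m(A_i):
  (-2) * (5/2) = -5.
  (-3) * (5/2) = -15/2.
  (1/3) * (3) = 1.
Total: -5 - 15/2 + 1 = -23/2.

-23/2


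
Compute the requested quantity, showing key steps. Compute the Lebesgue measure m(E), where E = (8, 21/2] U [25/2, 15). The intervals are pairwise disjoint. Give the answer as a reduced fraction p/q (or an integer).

For pairwise disjoint intervals, m(union_i I_i) = sum_i m(I_i),
and m is invariant under swapping open/closed endpoints (single points have measure 0).
So m(E) = sum_i (b_i - a_i).
  I_1 has length 21/2 - 8 = 5/2.
  I_2 has length 15 - 25/2 = 5/2.
Summing:
  m(E) = 5/2 + 5/2 = 5.

5


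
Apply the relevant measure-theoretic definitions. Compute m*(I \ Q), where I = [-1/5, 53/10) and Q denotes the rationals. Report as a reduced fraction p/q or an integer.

The interval I = [-1/5, 53/10) has m(I) = 53/10 - (-1/5) = 11/2 (endpoints are measure-zero, so open/closed/half-open agree). Write I = (I cap Q) u (I \ Q). The rationals in I are countable, so m*(I cap Q) = 0 (cover each rational by intervals whose total length is arbitrarily small). By countable subadditivity m*(I) <= m*(I cap Q) + m*(I \ Q), hence m*(I \ Q) >= m(I) = 11/2. The reverse inequality m*(I \ Q) <= m*(I) = 11/2 is trivial since (I \ Q) is a subset of I. Therefore m*(I \ Q) = 11/2.

11/2


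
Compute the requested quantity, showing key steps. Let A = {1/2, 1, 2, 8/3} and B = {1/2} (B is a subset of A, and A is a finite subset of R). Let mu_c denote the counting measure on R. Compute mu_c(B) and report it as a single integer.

Counting measure assigns mu_c(E) = |E| (number of elements) when E is finite.
B has 1 element(s), so mu_c(B) = 1.

1


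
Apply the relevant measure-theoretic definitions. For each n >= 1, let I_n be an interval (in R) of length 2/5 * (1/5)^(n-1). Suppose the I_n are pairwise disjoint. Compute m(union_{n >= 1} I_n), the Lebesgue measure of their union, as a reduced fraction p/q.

By countable additivity of the Lebesgue measure on pairwise disjoint measurable sets,
  m(union_{n >= 1} I_n) = sum_{n >= 1} m(I_n) = sum_{n >= 1} a * r^(n-1),
  with a = 2/5 and r = 1/5.
Since 0 < r = 1/5 < 1, the geometric series converges:
  sum_{n >= 1} a * r^(n-1) = a / (1 - r).
  = 2/5 / (1 - 1/5)
  = 2/5 / (4/5)
  = 1/2.

1/2


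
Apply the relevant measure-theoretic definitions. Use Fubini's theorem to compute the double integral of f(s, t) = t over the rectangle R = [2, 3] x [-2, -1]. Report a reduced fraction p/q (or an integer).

f(s, t) is a tensor product of a function of s and a function of t, and both factors are bounded continuous (hence Lebesgue integrable) on the rectangle, so Fubini's theorem applies:
  integral_R f d(m x m) = (integral_a1^b1 1 ds) * (integral_a2^b2 t dt).
Inner integral in s: integral_{2}^{3} 1 ds = (3^1 - 2^1)/1
  = 1.
Inner integral in t: integral_{-2}^{-1} t dt = ((-1)^2 - (-2)^2)/2
  = -3/2.
Product: (1) * (-3/2) = -3/2.

-3/2


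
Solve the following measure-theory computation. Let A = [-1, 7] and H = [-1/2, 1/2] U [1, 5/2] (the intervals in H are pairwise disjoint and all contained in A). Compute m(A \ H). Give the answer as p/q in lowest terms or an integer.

The ambient interval has length m(A) = 7 - (-1) = 8.
Since the holes are disjoint and sit inside A, by finite additivity
  m(H) = sum_i (b_i - a_i), and m(A \ H) = m(A) - m(H).
Computing the hole measures:
  m(H_1) = 1/2 - (-1/2) = 1.
  m(H_2) = 5/2 - 1 = 3/2.
Summed: m(H) = 1 + 3/2 = 5/2.
So m(A \ H) = 8 - 5/2 = 11/2.

11/2


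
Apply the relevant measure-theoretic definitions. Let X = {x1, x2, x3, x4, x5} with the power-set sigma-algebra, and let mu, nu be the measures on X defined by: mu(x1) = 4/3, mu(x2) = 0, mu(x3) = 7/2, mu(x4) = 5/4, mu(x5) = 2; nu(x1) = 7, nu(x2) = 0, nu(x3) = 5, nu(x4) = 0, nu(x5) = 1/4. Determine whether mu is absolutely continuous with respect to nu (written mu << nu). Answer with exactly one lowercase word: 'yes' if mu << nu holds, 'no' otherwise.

mu << nu means: every nu-null measurable set is also mu-null; equivalently, for every atom x, if nu({x}) = 0 then mu({x}) = 0.
Checking each atom:
  x1: nu = 7 > 0 -> no constraint.
  x2: nu = 0, mu = 0 -> consistent with mu << nu.
  x3: nu = 5 > 0 -> no constraint.
  x4: nu = 0, mu = 5/4 > 0 -> violates mu << nu.
  x5: nu = 1/4 > 0 -> no constraint.
The atom(s) x4 violate the condition (nu = 0 but mu > 0). Therefore mu is NOT absolutely continuous w.r.t. nu.

no


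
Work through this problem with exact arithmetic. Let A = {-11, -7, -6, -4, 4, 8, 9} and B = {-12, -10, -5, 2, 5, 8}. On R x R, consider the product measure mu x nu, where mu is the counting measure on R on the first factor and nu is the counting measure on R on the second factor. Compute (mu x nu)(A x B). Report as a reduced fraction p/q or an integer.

For a measurable rectangle A x B, the product measure satisfies
  (mu x nu)(A x B) = mu(A) * nu(B).
  mu(A) = 7.
  nu(B) = 6.
  (mu x nu)(A x B) = 7 * 6 = 42.

42


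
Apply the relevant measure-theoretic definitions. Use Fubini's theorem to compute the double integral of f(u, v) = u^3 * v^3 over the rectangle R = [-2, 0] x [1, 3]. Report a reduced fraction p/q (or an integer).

f(u, v) is a tensor product of a function of u and a function of v, and both factors are bounded continuous (hence Lebesgue integrable) on the rectangle, so Fubini's theorem applies:
  integral_R f d(m x m) = (integral_a1^b1 u^3 du) * (integral_a2^b2 v^3 dv).
Inner integral in u: integral_{-2}^{0} u^3 du = (0^4 - (-2)^4)/4
  = -4.
Inner integral in v: integral_{1}^{3} v^3 dv = (3^4 - 1^4)/4
  = 20.
Product: (-4) * (20) = -80.

-80


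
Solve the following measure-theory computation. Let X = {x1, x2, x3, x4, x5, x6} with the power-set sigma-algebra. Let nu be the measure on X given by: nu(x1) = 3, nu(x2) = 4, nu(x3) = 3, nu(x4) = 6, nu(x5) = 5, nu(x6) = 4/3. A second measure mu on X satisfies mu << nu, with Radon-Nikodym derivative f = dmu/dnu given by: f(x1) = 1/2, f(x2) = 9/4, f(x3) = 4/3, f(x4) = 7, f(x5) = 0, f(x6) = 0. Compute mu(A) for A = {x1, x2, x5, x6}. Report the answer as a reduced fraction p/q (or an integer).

By the defining property of the Radon-Nikodym derivative, for every measurable set A,
  mu(A) = integral_A f dnu.
Since nu is a discrete measure concentrated on the atoms of X, the integral over A reduces to the sum
  mu(A) = sum_{x in A} f(x) * nu({x}).
Computing each term:
  x1: f(x1) * nu(x1) = 1/2 * 3 = 3/2.
  x2: f(x2) * nu(x2) = 9/4 * 4 = 9.
  x5: f(x5) * nu(x5) = 0 * 5 = 0.
  x6: f(x6) * nu(x6) = 0 * 4/3 = 0.
Summing: mu(A) = 3/2 + 9 + 0 + 0 = 21/2.

21/2


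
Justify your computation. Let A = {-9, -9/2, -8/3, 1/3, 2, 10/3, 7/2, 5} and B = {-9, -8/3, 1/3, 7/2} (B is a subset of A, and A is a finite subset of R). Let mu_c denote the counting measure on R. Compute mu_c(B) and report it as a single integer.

Counting measure assigns mu_c(E) = |E| (number of elements) when E is finite.
B has 4 element(s), so mu_c(B) = 4.

4


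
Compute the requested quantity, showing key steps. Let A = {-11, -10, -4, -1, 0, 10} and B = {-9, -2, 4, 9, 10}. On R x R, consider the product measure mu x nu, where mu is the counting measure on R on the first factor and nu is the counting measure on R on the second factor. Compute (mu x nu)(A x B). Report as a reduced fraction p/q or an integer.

For a measurable rectangle A x B, the product measure satisfies
  (mu x nu)(A x B) = mu(A) * nu(B).
  mu(A) = 6.
  nu(B) = 5.
  (mu x nu)(A x B) = 6 * 5 = 30.

30


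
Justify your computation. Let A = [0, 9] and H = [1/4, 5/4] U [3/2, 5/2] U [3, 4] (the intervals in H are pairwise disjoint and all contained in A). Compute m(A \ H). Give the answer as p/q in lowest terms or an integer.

The ambient interval has length m(A) = 9 - 0 = 9.
Since the holes are disjoint and sit inside A, by finite additivity
  m(H) = sum_i (b_i - a_i), and m(A \ H) = m(A) - m(H).
Computing the hole measures:
  m(H_1) = 5/4 - 1/4 = 1.
  m(H_2) = 5/2 - 3/2 = 1.
  m(H_3) = 4 - 3 = 1.
Summed: m(H) = 1 + 1 + 1 = 3.
So m(A \ H) = 9 - 3 = 6.

6


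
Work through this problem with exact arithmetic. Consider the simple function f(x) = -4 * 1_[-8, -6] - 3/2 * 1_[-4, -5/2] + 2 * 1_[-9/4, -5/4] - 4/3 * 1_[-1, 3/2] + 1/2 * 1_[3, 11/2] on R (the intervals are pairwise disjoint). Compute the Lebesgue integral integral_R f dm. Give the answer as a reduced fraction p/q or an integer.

For a simple function f = sum_i c_i * 1_{A_i} with disjoint A_i,
  integral f dm = sum_i c_i * m(A_i).
Lengths of the A_i:
  m(A_1) = -6 - (-8) = 2.
  m(A_2) = -5/2 - (-4) = 3/2.
  m(A_3) = -5/4 - (-9/4) = 1.
  m(A_4) = 3/2 - (-1) = 5/2.
  m(A_5) = 11/2 - 3 = 5/2.
Contributions c_i * m(A_i):
  (-4) * (2) = -8.
  (-3/2) * (3/2) = -9/4.
  (2) * (1) = 2.
  (-4/3) * (5/2) = -10/3.
  (1/2) * (5/2) = 5/4.
Total: -8 - 9/4 + 2 - 10/3 + 5/4 = -31/3.

-31/3


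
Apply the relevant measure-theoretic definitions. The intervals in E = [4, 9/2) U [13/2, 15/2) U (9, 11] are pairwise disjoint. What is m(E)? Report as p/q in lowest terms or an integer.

For pairwise disjoint intervals, m(union_i I_i) = sum_i m(I_i),
and m is invariant under swapping open/closed endpoints (single points have measure 0).
So m(E) = sum_i (b_i - a_i).
  I_1 has length 9/2 - 4 = 1/2.
  I_2 has length 15/2 - 13/2 = 1.
  I_3 has length 11 - 9 = 2.
Summing:
  m(E) = 1/2 + 1 + 2 = 7/2.

7/2


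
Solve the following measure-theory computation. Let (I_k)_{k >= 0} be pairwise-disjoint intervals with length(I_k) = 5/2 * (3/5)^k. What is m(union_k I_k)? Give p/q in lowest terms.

By countable additivity of the Lebesgue measure on pairwise disjoint measurable sets,
  m(union_{k >= 0} I_k) = sum_{k >= 0} m(I_k) = sum_{k >= 0} a * r^k,
  with a = 5/2 and r = 3/5.
Since 0 < r = 3/5 < 1, the geometric series converges:
  sum_{k >= 0} a * r^k = a / (1 - r).
  = 5/2 / (1 - 3/5)
  = 5/2 / (2/5)
  = 25/4.

25/4


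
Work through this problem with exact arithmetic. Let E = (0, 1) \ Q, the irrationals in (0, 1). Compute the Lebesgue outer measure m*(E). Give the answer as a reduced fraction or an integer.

The interval I = (0, 1) has m(I) = 1 - 0 = 1 (endpoints are measure-zero, so open/closed/half-open agree). Write I = (I cap Q) u (I \ Q). The rationals in I are countable, so m*(I cap Q) = 0 (cover each rational by intervals whose total length is arbitrarily small). By countable subadditivity m*(I) <= m*(I cap Q) + m*(I \ Q), hence m*(I \ Q) >= m(I) = 1. The reverse inequality m*(I \ Q) <= m*(I) = 1 is trivial since (I \ Q) is a subset of I. Therefore m*(I \ Q) = 1.

1


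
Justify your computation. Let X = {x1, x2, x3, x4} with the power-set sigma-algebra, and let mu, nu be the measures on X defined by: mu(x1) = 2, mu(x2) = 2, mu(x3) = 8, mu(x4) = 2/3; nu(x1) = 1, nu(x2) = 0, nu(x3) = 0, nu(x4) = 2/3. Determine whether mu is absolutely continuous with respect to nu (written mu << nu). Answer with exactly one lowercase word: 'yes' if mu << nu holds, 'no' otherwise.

mu << nu means: every nu-null measurable set is also mu-null; equivalently, for every atom x, if nu({x}) = 0 then mu({x}) = 0.
Checking each atom:
  x1: nu = 1 > 0 -> no constraint.
  x2: nu = 0, mu = 2 > 0 -> violates mu << nu.
  x3: nu = 0, mu = 8 > 0 -> violates mu << nu.
  x4: nu = 2/3 > 0 -> no constraint.
The atom(s) x2, x3 violate the condition (nu = 0 but mu > 0). Therefore mu is NOT absolutely continuous w.r.t. nu.

no


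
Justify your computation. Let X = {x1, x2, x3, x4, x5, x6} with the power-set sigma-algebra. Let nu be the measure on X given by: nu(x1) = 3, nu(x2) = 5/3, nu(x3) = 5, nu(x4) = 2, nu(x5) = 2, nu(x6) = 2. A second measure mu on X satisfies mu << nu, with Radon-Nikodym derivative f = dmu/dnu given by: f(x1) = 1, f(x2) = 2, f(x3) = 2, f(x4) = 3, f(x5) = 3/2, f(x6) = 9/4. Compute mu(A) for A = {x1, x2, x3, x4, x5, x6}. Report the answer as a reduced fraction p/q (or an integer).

By the defining property of the Radon-Nikodym derivative, for every measurable set A,
  mu(A) = integral_A f dnu.
Since nu is a discrete measure concentrated on the atoms of X, the integral over A reduces to the sum
  mu(A) = sum_{x in A} f(x) * nu({x}).
Computing each term:
  x1: f(x1) * nu(x1) = 1 * 3 = 3.
  x2: f(x2) * nu(x2) = 2 * 5/3 = 10/3.
  x3: f(x3) * nu(x3) = 2 * 5 = 10.
  x4: f(x4) * nu(x4) = 3 * 2 = 6.
  x5: f(x5) * nu(x5) = 3/2 * 2 = 3.
  x6: f(x6) * nu(x6) = 9/4 * 2 = 9/2.
Summing: mu(A) = 3 + 10/3 + 10 + 6 + 3 + 9/2 = 179/6.

179/6


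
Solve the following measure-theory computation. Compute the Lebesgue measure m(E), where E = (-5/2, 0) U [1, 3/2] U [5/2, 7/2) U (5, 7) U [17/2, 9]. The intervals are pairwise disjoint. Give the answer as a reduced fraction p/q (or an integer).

For pairwise disjoint intervals, m(union_i I_i) = sum_i m(I_i),
and m is invariant under swapping open/closed endpoints (single points have measure 0).
So m(E) = sum_i (b_i - a_i).
  I_1 has length 0 - (-5/2) = 5/2.
  I_2 has length 3/2 - 1 = 1/2.
  I_3 has length 7/2 - 5/2 = 1.
  I_4 has length 7 - 5 = 2.
  I_5 has length 9 - 17/2 = 1/2.
Summing:
  m(E) = 5/2 + 1/2 + 1 + 2 + 1/2 = 13/2.

13/2


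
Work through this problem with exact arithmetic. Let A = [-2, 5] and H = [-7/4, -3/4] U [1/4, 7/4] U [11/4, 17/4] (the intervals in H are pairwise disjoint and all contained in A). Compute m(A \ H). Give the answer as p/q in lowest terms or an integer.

The ambient interval has length m(A) = 5 - (-2) = 7.
Since the holes are disjoint and sit inside A, by finite additivity
  m(H) = sum_i (b_i - a_i), and m(A \ H) = m(A) - m(H).
Computing the hole measures:
  m(H_1) = -3/4 - (-7/4) = 1.
  m(H_2) = 7/4 - 1/4 = 3/2.
  m(H_3) = 17/4 - 11/4 = 3/2.
Summed: m(H) = 1 + 3/2 + 3/2 = 4.
So m(A \ H) = 7 - 4 = 3.

3


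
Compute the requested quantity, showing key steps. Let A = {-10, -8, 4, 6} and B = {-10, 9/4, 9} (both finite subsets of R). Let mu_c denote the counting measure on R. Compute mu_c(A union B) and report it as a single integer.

Counting measure on a finite set equals cardinality. By inclusion-exclusion, |A union B| = |A| + |B| - |A cap B|.
|A| = 4, |B| = 3, |A cap B| = 1.
So mu_c(A union B) = 4 + 3 - 1 = 6.

6


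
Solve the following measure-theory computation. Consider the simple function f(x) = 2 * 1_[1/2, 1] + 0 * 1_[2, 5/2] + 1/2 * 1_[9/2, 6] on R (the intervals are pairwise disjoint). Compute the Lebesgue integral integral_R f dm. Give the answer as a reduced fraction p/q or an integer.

For a simple function f = sum_i c_i * 1_{A_i} with disjoint A_i,
  integral f dm = sum_i c_i * m(A_i).
Lengths of the A_i:
  m(A_1) = 1 - 1/2 = 1/2.
  m(A_2) = 5/2 - 2 = 1/2.
  m(A_3) = 6 - 9/2 = 3/2.
Contributions c_i * m(A_i):
  (2) * (1/2) = 1.
  (0) * (1/2) = 0.
  (1/2) * (3/2) = 3/4.
Total: 1 + 0 + 3/4 = 7/4.

7/4


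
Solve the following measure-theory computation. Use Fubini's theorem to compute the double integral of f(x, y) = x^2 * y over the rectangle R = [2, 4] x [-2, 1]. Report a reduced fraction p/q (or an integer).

f(x, y) is a tensor product of a function of x and a function of y, and both factors are bounded continuous (hence Lebesgue integrable) on the rectangle, so Fubini's theorem applies:
  integral_R f d(m x m) = (integral_a1^b1 x^2 dx) * (integral_a2^b2 y dy).
Inner integral in x: integral_{2}^{4} x^2 dx = (4^3 - 2^3)/3
  = 56/3.
Inner integral in y: integral_{-2}^{1} y dy = (1^2 - (-2)^2)/2
  = -3/2.
Product: (56/3) * (-3/2) = -28.

-28


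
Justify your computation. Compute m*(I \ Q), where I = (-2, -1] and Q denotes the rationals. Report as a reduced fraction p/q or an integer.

The interval I = (-2, -1] has m(I) = -1 - (-2) = 1 (endpoints are measure-zero, so open/closed/half-open agree). Write I = (I cap Q) u (I \ Q). The rationals in I are countable, so m*(I cap Q) = 0 (cover each rational by intervals whose total length is arbitrarily small). By countable subadditivity m*(I) <= m*(I cap Q) + m*(I \ Q), hence m*(I \ Q) >= m(I) = 1. The reverse inequality m*(I \ Q) <= m*(I) = 1 is trivial since (I \ Q) is a subset of I. Therefore m*(I \ Q) = 1.

1


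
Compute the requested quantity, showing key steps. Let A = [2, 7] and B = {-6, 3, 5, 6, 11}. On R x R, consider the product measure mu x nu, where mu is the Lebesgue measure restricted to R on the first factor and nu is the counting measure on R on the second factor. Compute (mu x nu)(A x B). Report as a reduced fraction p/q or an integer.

For a measurable rectangle A x B, the product measure satisfies
  (mu x nu)(A x B) = mu(A) * nu(B).
  mu(A) = 5.
  nu(B) = 5.
  (mu x nu)(A x B) = 5 * 5 = 25.

25


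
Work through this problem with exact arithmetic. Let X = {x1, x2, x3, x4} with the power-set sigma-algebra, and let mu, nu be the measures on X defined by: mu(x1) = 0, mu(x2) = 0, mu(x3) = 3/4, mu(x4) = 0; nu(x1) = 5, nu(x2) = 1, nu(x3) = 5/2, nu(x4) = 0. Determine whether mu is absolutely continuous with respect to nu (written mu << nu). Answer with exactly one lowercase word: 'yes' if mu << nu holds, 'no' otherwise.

mu << nu means: every nu-null measurable set is also mu-null; equivalently, for every atom x, if nu({x}) = 0 then mu({x}) = 0.
Checking each atom:
  x1: nu = 5 > 0 -> no constraint.
  x2: nu = 1 > 0 -> no constraint.
  x3: nu = 5/2 > 0 -> no constraint.
  x4: nu = 0, mu = 0 -> consistent with mu << nu.
No atom violates the condition. Therefore mu << nu.

yes


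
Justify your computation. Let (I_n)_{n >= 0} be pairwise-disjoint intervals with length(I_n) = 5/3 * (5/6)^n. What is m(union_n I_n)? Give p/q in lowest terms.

By countable additivity of the Lebesgue measure on pairwise disjoint measurable sets,
  m(union_{n >= 0} I_n) = sum_{n >= 0} m(I_n) = sum_{n >= 0} a * r^n,
  with a = 5/3 and r = 5/6.
Since 0 < r = 5/6 < 1, the geometric series converges:
  sum_{n >= 0} a * r^n = a / (1 - r).
  = 5/3 / (1 - 5/6)
  = 5/3 / (1/6)
  = 10.

10


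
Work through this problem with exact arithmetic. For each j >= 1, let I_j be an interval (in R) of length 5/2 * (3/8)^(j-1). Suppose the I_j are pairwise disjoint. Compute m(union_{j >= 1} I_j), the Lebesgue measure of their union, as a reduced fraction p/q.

By countable additivity of the Lebesgue measure on pairwise disjoint measurable sets,
  m(union_{j >= 1} I_j) = sum_{j >= 1} m(I_j) = sum_{j >= 1} a * r^(j-1),
  with a = 5/2 and r = 3/8.
Since 0 < r = 3/8 < 1, the geometric series converges:
  sum_{j >= 1} a * r^(j-1) = a / (1 - r).
  = 5/2 / (1 - 3/8)
  = 5/2 / (5/8)
  = 4.

4


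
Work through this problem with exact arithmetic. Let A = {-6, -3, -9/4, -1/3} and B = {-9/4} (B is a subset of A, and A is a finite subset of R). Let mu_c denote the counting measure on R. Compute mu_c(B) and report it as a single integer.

Counting measure assigns mu_c(E) = |E| (number of elements) when E is finite.
B has 1 element(s), so mu_c(B) = 1.

1


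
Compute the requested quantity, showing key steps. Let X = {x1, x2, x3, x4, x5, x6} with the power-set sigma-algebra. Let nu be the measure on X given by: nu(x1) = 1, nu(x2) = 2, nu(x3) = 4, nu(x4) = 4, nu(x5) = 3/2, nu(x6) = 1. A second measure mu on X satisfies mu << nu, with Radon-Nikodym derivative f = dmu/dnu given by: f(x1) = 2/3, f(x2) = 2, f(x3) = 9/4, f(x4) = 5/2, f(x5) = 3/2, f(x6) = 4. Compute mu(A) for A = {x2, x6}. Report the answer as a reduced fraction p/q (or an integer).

By the defining property of the Radon-Nikodym derivative, for every measurable set A,
  mu(A) = integral_A f dnu.
Since nu is a discrete measure concentrated on the atoms of X, the integral over A reduces to the sum
  mu(A) = sum_{x in A} f(x) * nu({x}).
Computing each term:
  x2: f(x2) * nu(x2) = 2 * 2 = 4.
  x6: f(x6) * nu(x6) = 4 * 1 = 4.
Summing: mu(A) = 4 + 4 = 8.

8


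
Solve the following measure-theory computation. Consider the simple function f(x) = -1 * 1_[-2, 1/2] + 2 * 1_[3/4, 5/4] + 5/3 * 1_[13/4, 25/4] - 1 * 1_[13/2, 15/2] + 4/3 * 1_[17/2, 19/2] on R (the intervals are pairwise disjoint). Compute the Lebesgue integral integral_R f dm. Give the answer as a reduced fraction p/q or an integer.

For a simple function f = sum_i c_i * 1_{A_i} with disjoint A_i,
  integral f dm = sum_i c_i * m(A_i).
Lengths of the A_i:
  m(A_1) = 1/2 - (-2) = 5/2.
  m(A_2) = 5/4 - 3/4 = 1/2.
  m(A_3) = 25/4 - 13/4 = 3.
  m(A_4) = 15/2 - 13/2 = 1.
  m(A_5) = 19/2 - 17/2 = 1.
Contributions c_i * m(A_i):
  (-1) * (5/2) = -5/2.
  (2) * (1/2) = 1.
  (5/3) * (3) = 5.
  (-1) * (1) = -1.
  (4/3) * (1) = 4/3.
Total: -5/2 + 1 + 5 - 1 + 4/3 = 23/6.

23/6
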